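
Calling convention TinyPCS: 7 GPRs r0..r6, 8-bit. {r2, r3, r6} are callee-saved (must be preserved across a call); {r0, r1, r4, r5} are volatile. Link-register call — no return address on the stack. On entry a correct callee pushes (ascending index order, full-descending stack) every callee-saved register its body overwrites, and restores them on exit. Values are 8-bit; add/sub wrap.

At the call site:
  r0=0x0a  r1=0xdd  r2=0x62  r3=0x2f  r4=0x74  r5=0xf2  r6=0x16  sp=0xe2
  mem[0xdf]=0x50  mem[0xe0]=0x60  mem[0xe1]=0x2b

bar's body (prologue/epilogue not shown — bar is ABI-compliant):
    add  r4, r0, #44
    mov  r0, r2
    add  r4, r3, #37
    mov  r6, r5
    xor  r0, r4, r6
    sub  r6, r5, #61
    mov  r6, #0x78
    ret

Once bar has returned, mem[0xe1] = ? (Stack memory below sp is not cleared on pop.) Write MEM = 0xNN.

prologue: push r6 → mem[0xe1]=0x16, sp=0xe1
body[0] add  r4, r0, #44 → r4=0x36
body[1] mov  r0, r2 → r0=0x62
body[2] add  r4, r3, #37 → r4=0x54
body[3] mov  r6, r5 → r6=0xf2
body[4] xor  r0, r4, r6 → r0=0xa6
body[5] sub  r6, r5, #61 → r6=0xb5
body[6] mov  r6, #0x78 → r6=0x78
epilogue: pop r6=0x16, sp=0xe2
prologue pushed ['r6'] at ['0xe1']

MEM = 0x16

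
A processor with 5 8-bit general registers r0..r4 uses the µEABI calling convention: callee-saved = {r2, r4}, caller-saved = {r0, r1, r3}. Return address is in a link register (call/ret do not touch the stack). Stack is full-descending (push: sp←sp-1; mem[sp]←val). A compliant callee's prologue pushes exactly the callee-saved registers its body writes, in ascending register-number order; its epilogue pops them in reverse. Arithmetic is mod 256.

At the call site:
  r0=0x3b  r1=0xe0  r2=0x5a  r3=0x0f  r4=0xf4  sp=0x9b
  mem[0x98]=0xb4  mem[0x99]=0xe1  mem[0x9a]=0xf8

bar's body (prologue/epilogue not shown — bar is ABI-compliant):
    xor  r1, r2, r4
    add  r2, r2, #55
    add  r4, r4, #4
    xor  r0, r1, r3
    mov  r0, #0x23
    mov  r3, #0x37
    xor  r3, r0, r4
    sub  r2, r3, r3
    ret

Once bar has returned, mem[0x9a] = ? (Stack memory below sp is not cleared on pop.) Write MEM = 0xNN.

MEM = 0x5a

prologue: push r2 -> mem[0x9a]=0x5a, sp=0x9a
prologue: push r4 -> mem[0x99]=0xf4, sp=0x99
body[0] xor  r1, r2, r4 -> r1=0xae
body[1] add  r2, r2, #55 -> r2=0x91
body[2] add  r4, r4, #4 -> r4=0xf8
body[3] xor  r0, r1, r3 -> r0=0xa1
body[4] mov  r0, #0x23 -> r0=0x23
body[5] mov  r3, #0x37 -> r3=0x37
body[6] xor  r3, r0, r4 -> r3=0xdb
body[7] sub  r2, r3, r3 -> r2=0x00
epilogue: pop r4=0xf4, sp=0x9a
epilogue: pop r2=0x5a, sp=0x9b
prologue pushed ['r2', 'r4'] at ['0x9a', '0x99']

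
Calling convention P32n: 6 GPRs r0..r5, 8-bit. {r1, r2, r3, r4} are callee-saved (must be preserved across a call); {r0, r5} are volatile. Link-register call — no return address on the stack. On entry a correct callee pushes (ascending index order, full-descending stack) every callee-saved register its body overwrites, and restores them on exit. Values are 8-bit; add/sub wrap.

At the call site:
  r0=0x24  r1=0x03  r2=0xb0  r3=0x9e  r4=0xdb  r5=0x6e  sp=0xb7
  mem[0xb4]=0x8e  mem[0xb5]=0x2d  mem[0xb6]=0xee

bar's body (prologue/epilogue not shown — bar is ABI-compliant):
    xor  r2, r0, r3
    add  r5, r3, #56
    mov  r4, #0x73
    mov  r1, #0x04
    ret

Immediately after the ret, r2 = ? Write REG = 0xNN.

REG = 0xb0

prologue: push r1 -> mem[0xb6]=0x03, sp=0xb6
prologue: push r2 -> mem[0xb5]=0xb0, sp=0xb5
prologue: push r4 -> mem[0xb4]=0xdb, sp=0xb4
body[0] xor  r2, r0, r3 -> r2=0xba
body[1] add  r5, r3, #56 -> r5=0xd6
body[2] mov  r4, #0x73 -> r4=0x73
body[3] mov  r1, #0x04 -> r1=0x04
epilogue: pop r4=0xdb, sp=0xb5
epilogue: pop r2=0xb0, sp=0xb6
epilogue: pop r1=0x03, sp=0xb7
r2 is callee-saved -> restored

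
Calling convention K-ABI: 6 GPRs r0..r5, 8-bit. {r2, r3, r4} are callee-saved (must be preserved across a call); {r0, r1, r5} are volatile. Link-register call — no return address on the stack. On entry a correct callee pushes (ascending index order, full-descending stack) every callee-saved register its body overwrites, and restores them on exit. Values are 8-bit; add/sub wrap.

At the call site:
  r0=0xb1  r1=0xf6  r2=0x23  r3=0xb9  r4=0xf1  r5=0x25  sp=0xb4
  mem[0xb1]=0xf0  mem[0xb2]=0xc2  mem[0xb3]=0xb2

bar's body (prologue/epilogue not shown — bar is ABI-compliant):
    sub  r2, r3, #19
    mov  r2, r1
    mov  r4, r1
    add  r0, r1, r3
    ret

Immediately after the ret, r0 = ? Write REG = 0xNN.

prologue: push r2 → mem[0xb3]=0x23, sp=0xb3
prologue: push r4 → mem[0xb2]=0xf1, sp=0xb2
body[0] sub  r2, r3, #19 → r2=0xa6
body[1] mov  r2, r1 → r2=0xf6
body[2] mov  r4, r1 → r4=0xf6
body[3] add  r0, r1, r3 → r0=0xaf
epilogue: pop r4=0xf1, sp=0xb3
epilogue: pop r2=0x23, sp=0xb4
r0 is caller-saved → body value

REG = 0xaf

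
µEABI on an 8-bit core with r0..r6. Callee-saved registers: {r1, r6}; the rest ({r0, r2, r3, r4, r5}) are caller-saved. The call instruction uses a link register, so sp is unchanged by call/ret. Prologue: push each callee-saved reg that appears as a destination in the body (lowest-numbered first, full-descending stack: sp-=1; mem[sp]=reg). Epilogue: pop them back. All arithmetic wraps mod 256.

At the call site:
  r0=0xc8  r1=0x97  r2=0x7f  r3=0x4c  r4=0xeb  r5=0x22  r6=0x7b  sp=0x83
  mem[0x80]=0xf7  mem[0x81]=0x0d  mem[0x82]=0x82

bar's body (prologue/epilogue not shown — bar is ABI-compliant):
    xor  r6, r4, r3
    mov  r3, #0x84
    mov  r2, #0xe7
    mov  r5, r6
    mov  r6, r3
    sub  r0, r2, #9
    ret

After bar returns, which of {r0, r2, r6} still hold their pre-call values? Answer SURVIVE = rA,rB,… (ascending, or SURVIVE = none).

prologue: push r6 -> mem[0x82]=0x7b, sp=0x82
body[0] xor  r6, r4, r3 -> r6=0xa7
body[1] mov  r3, #0x84 -> r3=0x84
body[2] mov  r2, #0xe7 -> r2=0xe7
body[3] mov  r5, r6 -> r5=0xa7
body[4] mov  r6, r3 -> r6=0x84
body[5] sub  r0, r2, #9 -> r0=0xde
epilogue: pop r6=0x7b, sp=0x83
r0: caller-saved, written=True
r2: caller-saved, written=True
r6: callee-saved, written=True

SURVIVE = r6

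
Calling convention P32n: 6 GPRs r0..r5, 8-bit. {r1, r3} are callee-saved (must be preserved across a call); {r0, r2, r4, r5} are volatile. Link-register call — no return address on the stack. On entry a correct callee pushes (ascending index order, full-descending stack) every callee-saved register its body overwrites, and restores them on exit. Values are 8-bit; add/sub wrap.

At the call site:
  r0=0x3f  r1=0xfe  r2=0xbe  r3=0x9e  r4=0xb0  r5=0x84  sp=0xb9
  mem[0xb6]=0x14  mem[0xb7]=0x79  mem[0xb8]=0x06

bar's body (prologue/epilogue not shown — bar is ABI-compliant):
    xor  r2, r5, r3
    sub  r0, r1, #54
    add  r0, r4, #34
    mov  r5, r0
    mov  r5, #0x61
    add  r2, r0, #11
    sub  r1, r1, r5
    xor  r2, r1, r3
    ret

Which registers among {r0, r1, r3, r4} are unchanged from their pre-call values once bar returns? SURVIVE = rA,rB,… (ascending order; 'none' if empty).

SURVIVE = r1,r3,r4

prologue: push r1 -> mem[0xb8]=0xfe, sp=0xb8
body[0] xor  r2, r5, r3 -> r2=0x1a
body[1] sub  r0, r1, #54 -> r0=0xc8
body[2] add  r0, r4, #34 -> r0=0xd2
body[3] mov  r5, r0 -> r5=0xd2
body[4] mov  r5, #0x61 -> r5=0x61
body[5] add  r2, r0, #11 -> r2=0xdd
body[6] sub  r1, r1, r5 -> r1=0x9d
body[7] xor  r2, r1, r3 -> r2=0x03
epilogue: pop r1=0xfe, sp=0xb9
r0: caller-saved, written=True
r1: callee-saved, written=True
r3: callee-saved, written=False
r4: caller-saved, written=False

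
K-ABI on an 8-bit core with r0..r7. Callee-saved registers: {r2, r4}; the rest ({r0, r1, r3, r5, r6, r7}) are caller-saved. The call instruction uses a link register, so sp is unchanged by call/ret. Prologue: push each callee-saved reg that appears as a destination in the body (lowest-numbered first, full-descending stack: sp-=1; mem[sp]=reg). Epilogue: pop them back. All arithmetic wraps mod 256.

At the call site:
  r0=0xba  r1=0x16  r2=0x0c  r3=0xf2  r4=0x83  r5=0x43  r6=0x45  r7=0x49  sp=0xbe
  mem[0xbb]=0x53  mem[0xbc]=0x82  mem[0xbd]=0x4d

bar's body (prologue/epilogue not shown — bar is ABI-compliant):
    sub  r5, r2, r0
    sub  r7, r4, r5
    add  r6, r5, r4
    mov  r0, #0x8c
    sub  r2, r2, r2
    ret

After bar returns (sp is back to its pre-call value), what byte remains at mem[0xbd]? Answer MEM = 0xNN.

MEM = 0x0c

prologue: push r2 → mem[0xbd]=0x0c, sp=0xbd
body[0] sub  r5, r2, r0 → r5=0x52
body[1] sub  r7, r4, r5 → r7=0x31
body[2] add  r6, r5, r4 → r6=0xd5
body[3] mov  r0, #0x8c → r0=0x8c
body[4] sub  r2, r2, r2 → r2=0x00
epilogue: pop r2=0x0c, sp=0xbe
prologue pushed ['r2'] at ['0xbd']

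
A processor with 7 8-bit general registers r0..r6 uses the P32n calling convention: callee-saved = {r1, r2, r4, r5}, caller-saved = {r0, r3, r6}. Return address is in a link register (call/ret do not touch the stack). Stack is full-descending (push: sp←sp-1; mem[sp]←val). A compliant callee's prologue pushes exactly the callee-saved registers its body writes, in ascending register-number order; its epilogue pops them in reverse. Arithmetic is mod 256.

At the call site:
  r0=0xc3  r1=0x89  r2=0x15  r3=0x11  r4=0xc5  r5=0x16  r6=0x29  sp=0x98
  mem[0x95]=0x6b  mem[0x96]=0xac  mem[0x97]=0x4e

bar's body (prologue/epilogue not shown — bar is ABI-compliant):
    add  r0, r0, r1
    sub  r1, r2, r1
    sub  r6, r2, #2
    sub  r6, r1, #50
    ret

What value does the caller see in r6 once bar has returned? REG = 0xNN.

REG = 0x5a

prologue: push r1 → mem[0x97]=0x89, sp=0x97
body[0] add  r0, r0, r1 → r0=0x4c
body[1] sub  r1, r2, r1 → r1=0x8c
body[2] sub  r6, r2, #2 → r6=0x13
body[3] sub  r6, r1, #50 → r6=0x5a
epilogue: pop r1=0x89, sp=0x98
r6 is caller-saved → body value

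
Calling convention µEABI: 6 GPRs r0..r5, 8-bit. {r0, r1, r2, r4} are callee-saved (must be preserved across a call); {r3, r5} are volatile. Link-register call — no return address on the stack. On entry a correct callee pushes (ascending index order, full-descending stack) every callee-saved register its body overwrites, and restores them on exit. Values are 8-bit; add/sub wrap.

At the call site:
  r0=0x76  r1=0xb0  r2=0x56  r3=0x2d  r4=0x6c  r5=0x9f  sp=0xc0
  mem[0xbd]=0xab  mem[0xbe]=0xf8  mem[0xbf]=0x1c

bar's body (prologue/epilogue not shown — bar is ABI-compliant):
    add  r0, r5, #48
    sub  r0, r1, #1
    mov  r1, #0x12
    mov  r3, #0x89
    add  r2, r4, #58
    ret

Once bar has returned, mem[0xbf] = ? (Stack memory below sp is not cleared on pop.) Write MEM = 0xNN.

prologue: push r0 -> mem[0xbf]=0x76, sp=0xbf
prologue: push r1 -> mem[0xbe]=0xb0, sp=0xbe
prologue: push r2 -> mem[0xbd]=0x56, sp=0xbd
body[0] add  r0, r5, #48 -> r0=0xcf
body[1] sub  r0, r1, #1 -> r0=0xaf
body[2] mov  r1, #0x12 -> r1=0x12
body[3] mov  r3, #0x89 -> r3=0x89
body[4] add  r2, r4, #58 -> r2=0xa6
epilogue: pop r2=0x56, sp=0xbe
epilogue: pop r1=0xb0, sp=0xbf
epilogue: pop r0=0x76, sp=0xc0
prologue pushed ['r0', 'r1', 'r2'] at ['0xbf', '0xbe', '0xbd']

MEM = 0x76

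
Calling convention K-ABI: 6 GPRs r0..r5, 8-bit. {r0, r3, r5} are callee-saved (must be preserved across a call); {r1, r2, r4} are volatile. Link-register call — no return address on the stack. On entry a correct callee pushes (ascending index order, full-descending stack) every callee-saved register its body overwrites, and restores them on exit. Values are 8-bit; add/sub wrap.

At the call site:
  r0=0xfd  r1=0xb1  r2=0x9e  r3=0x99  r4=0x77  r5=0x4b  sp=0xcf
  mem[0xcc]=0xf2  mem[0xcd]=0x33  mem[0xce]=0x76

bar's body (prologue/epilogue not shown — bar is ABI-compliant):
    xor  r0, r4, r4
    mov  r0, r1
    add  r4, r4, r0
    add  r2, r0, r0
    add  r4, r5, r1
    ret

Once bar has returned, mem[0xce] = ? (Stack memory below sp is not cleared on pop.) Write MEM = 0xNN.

prologue: push r0 → mem[0xce]=0xfd, sp=0xce
body[0] xor  r0, r4, r4 → r0=0x00
body[1] mov  r0, r1 → r0=0xb1
body[2] add  r4, r4, r0 → r4=0x28
body[3] add  r2, r0, r0 → r2=0x62
body[4] add  r4, r5, r1 → r4=0xfc
epilogue: pop r0=0xfd, sp=0xcf
prologue pushed ['r0'] at ['0xce']

MEM = 0xfd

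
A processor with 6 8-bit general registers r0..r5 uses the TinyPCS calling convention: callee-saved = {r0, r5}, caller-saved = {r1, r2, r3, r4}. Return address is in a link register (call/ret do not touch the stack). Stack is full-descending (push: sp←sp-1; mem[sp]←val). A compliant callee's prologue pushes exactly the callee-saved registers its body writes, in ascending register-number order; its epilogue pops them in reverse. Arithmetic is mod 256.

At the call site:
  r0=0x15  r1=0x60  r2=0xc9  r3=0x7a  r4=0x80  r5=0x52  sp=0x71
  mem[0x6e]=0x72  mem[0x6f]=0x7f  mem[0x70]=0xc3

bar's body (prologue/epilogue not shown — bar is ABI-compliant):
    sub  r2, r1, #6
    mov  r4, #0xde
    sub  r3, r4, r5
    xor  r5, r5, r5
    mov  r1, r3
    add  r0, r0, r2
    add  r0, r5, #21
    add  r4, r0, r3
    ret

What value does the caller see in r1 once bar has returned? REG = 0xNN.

REG = 0x8c

prologue: push r0 -> mem[0x70]=0x15, sp=0x70
prologue: push r5 -> mem[0x6f]=0x52, sp=0x6f
body[0] sub  r2, r1, #6 -> r2=0x5a
body[1] mov  r4, #0xde -> r4=0xde
body[2] sub  r3, r4, r5 -> r3=0x8c
body[3] xor  r5, r5, r5 -> r5=0x00
body[4] mov  r1, r3 -> r1=0x8c
body[5] add  r0, r0, r2 -> r0=0x6f
body[6] add  r0, r5, #21 -> r0=0x15
body[7] add  r4, r0, r3 -> r4=0xa1
epilogue: pop r5=0x52, sp=0x70
epilogue: pop r0=0x15, sp=0x71
r1 is caller-saved -> body value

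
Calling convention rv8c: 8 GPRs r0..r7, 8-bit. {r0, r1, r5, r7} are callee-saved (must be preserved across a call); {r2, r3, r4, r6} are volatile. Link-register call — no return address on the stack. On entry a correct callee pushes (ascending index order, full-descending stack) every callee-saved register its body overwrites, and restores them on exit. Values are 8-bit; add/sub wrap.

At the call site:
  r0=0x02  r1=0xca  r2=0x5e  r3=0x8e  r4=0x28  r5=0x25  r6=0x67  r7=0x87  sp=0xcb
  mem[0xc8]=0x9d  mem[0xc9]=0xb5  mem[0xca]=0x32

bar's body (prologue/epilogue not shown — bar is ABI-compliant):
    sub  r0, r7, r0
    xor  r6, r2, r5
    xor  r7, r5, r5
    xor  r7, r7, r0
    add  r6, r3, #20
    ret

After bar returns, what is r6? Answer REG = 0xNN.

REG = 0xa2

prologue: push r0 → mem[0xca]=0x02, sp=0xca
prologue: push r7 → mem[0xc9]=0x87, sp=0xc9
body[0] sub  r0, r7, r0 → r0=0x85
body[1] xor  r6, r2, r5 → r6=0x7b
body[2] xor  r7, r5, r5 → r7=0x00
body[3] xor  r7, r7, r0 → r7=0x85
body[4] add  r6, r3, #20 → r6=0xa2
epilogue: pop r7=0x87, sp=0xca
epilogue: pop r0=0x02, sp=0xcb
r6 is caller-saved → body value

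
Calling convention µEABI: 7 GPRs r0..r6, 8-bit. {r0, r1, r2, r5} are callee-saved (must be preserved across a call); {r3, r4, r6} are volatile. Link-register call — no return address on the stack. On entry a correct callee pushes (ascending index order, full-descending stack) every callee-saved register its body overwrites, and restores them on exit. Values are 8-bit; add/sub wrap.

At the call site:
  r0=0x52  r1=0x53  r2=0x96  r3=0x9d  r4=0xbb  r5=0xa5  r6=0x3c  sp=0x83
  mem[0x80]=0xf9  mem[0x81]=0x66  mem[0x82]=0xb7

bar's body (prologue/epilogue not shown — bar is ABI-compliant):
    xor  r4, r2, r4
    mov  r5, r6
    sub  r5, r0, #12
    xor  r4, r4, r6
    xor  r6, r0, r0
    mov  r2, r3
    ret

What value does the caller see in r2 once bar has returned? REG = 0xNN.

prologue: push r2 → mem[0x82]=0x96, sp=0x82
prologue: push r5 → mem[0x81]=0xa5, sp=0x81
body[0] xor  r4, r2, r4 → r4=0x2d
body[1] mov  r5, r6 → r5=0x3c
body[2] sub  r5, r0, #12 → r5=0x46
body[3] xor  r4, r4, r6 → r4=0x11
body[4] xor  r6, r0, r0 → r6=0x00
body[5] mov  r2, r3 → r2=0x9d
epilogue: pop r5=0xa5, sp=0x82
epilogue: pop r2=0x96, sp=0x83
r2 is callee-saved → restored

REG = 0x96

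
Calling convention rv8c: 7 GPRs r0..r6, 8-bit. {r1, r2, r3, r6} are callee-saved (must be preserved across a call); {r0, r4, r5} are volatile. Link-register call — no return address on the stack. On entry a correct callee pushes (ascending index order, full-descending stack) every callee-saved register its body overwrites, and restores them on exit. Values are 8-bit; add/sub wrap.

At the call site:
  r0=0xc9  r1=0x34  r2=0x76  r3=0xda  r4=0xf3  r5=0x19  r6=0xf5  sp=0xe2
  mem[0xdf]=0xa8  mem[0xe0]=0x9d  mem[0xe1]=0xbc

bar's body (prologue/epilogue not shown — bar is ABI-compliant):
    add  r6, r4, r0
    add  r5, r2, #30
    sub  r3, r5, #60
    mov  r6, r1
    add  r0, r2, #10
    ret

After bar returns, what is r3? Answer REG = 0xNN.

prologue: push r3 → mem[0xe1]=0xda, sp=0xe1
prologue: push r6 → mem[0xe0]=0xf5, sp=0xe0
body[0] add  r6, r4, r0 → r6=0xbc
body[1] add  r5, r2, #30 → r5=0x94
body[2] sub  r3, r5, #60 → r3=0x58
body[3] mov  r6, r1 → r6=0x34
body[4] add  r0, r2, #10 → r0=0x80
epilogue: pop r6=0xf5, sp=0xe1
epilogue: pop r3=0xda, sp=0xe2
r3 is callee-saved → restored

REG = 0xda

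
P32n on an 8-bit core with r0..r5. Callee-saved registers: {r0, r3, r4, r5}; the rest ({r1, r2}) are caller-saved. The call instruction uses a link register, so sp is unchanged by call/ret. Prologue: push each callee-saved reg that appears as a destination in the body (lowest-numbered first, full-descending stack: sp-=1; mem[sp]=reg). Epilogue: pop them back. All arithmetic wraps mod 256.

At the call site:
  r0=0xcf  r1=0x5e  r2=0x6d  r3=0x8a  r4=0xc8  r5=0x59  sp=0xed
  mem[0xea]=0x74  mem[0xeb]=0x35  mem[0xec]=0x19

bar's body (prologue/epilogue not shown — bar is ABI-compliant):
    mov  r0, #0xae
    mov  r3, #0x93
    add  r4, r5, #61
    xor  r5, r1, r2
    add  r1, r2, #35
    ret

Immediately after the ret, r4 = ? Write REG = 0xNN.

prologue: push r0 -> mem[0xec]=0xcf, sp=0xec
prologue: push r3 -> mem[0xeb]=0x8a, sp=0xeb
prologue: push r4 -> mem[0xea]=0xc8, sp=0xea
prologue: push r5 -> mem[0xe9]=0x59, sp=0xe9
body[0] mov  r0, #0xae -> r0=0xae
body[1] mov  r3, #0x93 -> r3=0x93
body[2] add  r4, r5, #61 -> r4=0x96
body[3] xor  r5, r1, r2 -> r5=0x33
body[4] add  r1, r2, #35 -> r1=0x90
epilogue: pop r5=0x59, sp=0xea
epilogue: pop r4=0xc8, sp=0xeb
epilogue: pop r3=0x8a, sp=0xec
epilogue: pop r0=0xcf, sp=0xed
r4 is callee-saved -> restored

REG = 0xc8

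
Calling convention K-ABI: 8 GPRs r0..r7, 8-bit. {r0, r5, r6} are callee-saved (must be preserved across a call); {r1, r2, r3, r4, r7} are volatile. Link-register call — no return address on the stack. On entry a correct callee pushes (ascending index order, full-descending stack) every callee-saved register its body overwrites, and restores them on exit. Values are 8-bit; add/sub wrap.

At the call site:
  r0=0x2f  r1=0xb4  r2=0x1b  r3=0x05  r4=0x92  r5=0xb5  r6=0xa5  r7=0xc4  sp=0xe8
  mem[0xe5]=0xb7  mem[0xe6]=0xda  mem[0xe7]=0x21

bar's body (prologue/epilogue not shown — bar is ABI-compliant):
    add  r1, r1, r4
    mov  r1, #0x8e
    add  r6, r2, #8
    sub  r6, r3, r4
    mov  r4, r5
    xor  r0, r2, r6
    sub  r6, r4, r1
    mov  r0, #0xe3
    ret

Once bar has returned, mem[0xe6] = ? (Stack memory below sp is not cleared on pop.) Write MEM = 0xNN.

MEM = 0xa5

prologue: push r0 → mem[0xe7]=0x2f, sp=0xe7
prologue: push r6 → mem[0xe6]=0xa5, sp=0xe6
body[0] add  r1, r1, r4 → r1=0x46
body[1] mov  r1, #0x8e → r1=0x8e
body[2] add  r6, r2, #8 → r6=0x23
body[3] sub  r6, r3, r4 → r6=0x73
body[4] mov  r4, r5 → r4=0xb5
body[5] xor  r0, r2, r6 → r0=0x68
body[6] sub  r6, r4, r1 → r6=0x27
body[7] mov  r0, #0xe3 → r0=0xe3
epilogue: pop r6=0xa5, sp=0xe7
epilogue: pop r0=0x2f, sp=0xe8
prologue pushed ['r0', 'r6'] at ['0xe7', '0xe6']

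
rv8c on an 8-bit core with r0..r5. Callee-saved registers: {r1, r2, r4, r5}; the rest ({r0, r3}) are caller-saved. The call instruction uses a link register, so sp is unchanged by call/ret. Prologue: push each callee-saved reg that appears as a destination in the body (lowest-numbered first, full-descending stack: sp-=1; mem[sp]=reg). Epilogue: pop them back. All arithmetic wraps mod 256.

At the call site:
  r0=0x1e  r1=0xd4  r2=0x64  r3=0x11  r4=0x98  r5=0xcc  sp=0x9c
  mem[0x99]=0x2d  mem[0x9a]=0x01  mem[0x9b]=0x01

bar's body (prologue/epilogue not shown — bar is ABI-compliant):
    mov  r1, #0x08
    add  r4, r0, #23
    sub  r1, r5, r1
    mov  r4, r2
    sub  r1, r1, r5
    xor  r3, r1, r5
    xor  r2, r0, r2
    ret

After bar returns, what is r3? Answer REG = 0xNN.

prologue: push r1 -> mem[0x9b]=0xd4, sp=0x9b
prologue: push r2 -> mem[0x9a]=0x64, sp=0x9a
prologue: push r4 -> mem[0x99]=0x98, sp=0x99
body[0] mov  r1, #0x08 -> r1=0x08
body[1] add  r4, r0, #23 -> r4=0x35
body[2] sub  r1, r5, r1 -> r1=0xc4
body[3] mov  r4, r2 -> r4=0x64
body[4] sub  r1, r1, r5 -> r1=0xf8
body[5] xor  r3, r1, r5 -> r3=0x34
body[6] xor  r2, r0, r2 -> r2=0x7a
epilogue: pop r4=0x98, sp=0x9a
epilogue: pop r2=0x64, sp=0x9b
epilogue: pop r1=0xd4, sp=0x9c
r3 is caller-saved -> body value

REG = 0x34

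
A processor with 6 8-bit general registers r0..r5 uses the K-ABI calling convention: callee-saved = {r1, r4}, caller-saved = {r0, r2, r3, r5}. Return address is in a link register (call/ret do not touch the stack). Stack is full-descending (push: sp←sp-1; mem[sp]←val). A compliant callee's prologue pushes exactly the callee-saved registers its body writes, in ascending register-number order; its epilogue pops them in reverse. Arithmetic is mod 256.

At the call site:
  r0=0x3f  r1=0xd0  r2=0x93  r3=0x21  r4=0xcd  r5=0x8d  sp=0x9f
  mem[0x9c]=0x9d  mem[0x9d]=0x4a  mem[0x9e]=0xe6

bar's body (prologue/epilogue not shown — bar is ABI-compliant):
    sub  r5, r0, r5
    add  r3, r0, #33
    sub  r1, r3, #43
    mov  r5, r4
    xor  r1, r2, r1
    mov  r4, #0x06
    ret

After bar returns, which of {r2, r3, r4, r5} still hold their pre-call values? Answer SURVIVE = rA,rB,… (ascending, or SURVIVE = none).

prologue: push r1 -> mem[0x9e]=0xd0, sp=0x9e
prologue: push r4 -> mem[0x9d]=0xcd, sp=0x9d
body[0] sub  r5, r0, r5 -> r5=0xb2
body[1] add  r3, r0, #33 -> r3=0x60
body[2] sub  r1, r3, #43 -> r1=0x35
body[3] mov  r5, r4 -> r5=0xcd
body[4] xor  r1, r2, r1 -> r1=0xa6
body[5] mov  r4, #0x06 -> r4=0x06
epilogue: pop r4=0xcd, sp=0x9e
epilogue: pop r1=0xd0, sp=0x9f
r2: caller-saved, written=False
r3: caller-saved, written=True
r4: callee-saved, written=True
r5: caller-saved, written=True

SURVIVE = r2,r4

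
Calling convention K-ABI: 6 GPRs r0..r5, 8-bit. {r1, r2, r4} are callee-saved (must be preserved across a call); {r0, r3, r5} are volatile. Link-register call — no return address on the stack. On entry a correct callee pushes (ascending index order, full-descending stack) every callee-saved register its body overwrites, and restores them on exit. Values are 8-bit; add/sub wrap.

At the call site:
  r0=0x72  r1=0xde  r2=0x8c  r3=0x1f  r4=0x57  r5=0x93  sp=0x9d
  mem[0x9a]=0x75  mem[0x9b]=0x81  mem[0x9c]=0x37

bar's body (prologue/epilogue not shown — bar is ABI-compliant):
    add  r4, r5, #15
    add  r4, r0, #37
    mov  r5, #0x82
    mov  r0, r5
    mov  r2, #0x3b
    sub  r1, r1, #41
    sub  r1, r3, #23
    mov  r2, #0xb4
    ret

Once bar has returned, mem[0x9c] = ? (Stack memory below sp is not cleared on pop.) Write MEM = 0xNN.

prologue: push r1 → mem[0x9c]=0xde, sp=0x9c
prologue: push r2 → mem[0x9b]=0x8c, sp=0x9b
prologue: push r4 → mem[0x9a]=0x57, sp=0x9a
body[0] add  r4, r5, #15 → r4=0xa2
body[1] add  r4, r0, #37 → r4=0x97
body[2] mov  r5, #0x82 → r5=0x82
body[3] mov  r0, r5 → r0=0x82
body[4] mov  r2, #0x3b → r2=0x3b
body[5] sub  r1, r1, #41 → r1=0xb5
body[6] sub  r1, r3, #23 → r1=0x08
body[7] mov  r2, #0xb4 → r2=0xb4
epilogue: pop r4=0x57, sp=0x9b
epilogue: pop r2=0x8c, sp=0x9c
epilogue: pop r1=0xde, sp=0x9d
prologue pushed ['r1', 'r2', 'r4'] at ['0x9c', '0x9b', '0x9a']

MEM = 0xde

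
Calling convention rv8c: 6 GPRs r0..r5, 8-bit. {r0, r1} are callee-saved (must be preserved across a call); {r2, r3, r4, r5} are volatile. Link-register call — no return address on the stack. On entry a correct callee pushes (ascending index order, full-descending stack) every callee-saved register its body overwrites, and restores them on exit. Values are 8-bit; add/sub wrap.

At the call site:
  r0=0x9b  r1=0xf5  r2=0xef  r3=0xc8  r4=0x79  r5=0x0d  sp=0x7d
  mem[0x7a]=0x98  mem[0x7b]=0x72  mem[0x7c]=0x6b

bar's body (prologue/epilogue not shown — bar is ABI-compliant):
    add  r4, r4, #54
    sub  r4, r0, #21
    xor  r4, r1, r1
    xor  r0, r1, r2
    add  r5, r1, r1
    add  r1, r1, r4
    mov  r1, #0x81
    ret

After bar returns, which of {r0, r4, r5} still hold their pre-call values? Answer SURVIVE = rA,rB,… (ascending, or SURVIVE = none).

SURVIVE = r0

prologue: push r0 -> mem[0x7c]=0x9b, sp=0x7c
prologue: push r1 -> mem[0x7b]=0xf5, sp=0x7b
body[0] add  r4, r4, #54 -> r4=0xaf
body[1] sub  r4, r0, #21 -> r4=0x86
body[2] xor  r4, r1, r1 -> r4=0x00
body[3] xor  r0, r1, r2 -> r0=0x1a
body[4] add  r5, r1, r1 -> r5=0xea
body[5] add  r1, r1, r4 -> r1=0xf5
body[6] mov  r1, #0x81 -> r1=0x81
epilogue: pop r1=0xf5, sp=0x7c
epilogue: pop r0=0x9b, sp=0x7d
r0: callee-saved, written=True
r4: caller-saved, written=True
r5: caller-saved, written=True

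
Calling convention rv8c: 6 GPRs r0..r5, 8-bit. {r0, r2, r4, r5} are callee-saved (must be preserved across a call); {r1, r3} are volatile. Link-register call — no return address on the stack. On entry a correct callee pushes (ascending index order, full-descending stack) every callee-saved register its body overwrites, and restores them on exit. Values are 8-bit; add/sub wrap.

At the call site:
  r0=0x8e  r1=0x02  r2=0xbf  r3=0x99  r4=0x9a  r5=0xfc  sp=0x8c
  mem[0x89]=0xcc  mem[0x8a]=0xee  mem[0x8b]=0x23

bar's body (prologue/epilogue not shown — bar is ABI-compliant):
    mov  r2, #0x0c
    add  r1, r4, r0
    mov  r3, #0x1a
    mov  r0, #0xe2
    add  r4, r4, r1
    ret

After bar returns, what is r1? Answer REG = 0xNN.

REG = 0x28

prologue: push r0 → mem[0x8b]=0x8e, sp=0x8b
prologue: push r2 → mem[0x8a]=0xbf, sp=0x8a
prologue: push r4 → mem[0x89]=0x9a, sp=0x89
body[0] mov  r2, #0x0c → r2=0x0c
body[1] add  r1, r4, r0 → r1=0x28
body[2] mov  r3, #0x1a → r3=0x1a
body[3] mov  r0, #0xe2 → r0=0xe2
body[4] add  r4, r4, r1 → r4=0xc2
epilogue: pop r4=0x9a, sp=0x8a
epilogue: pop r2=0xbf, sp=0x8b
epilogue: pop r0=0x8e, sp=0x8c
r1 is caller-saved → body value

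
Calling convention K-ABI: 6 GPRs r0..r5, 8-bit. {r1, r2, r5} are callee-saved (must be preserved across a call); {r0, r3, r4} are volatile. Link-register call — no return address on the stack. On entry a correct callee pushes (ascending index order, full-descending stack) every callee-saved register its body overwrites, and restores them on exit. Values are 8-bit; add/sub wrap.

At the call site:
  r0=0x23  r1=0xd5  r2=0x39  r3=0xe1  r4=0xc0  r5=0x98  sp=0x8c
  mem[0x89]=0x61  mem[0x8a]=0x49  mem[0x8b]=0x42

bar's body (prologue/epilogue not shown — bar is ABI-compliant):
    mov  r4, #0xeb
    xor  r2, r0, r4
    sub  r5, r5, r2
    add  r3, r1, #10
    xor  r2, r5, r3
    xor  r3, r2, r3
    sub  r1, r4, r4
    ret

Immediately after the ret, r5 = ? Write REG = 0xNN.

REG = 0x98

prologue: push r1 → mem[0x8b]=0xd5, sp=0x8b
prologue: push r2 → mem[0x8a]=0x39, sp=0x8a
prologue: push r5 → mem[0x89]=0x98, sp=0x89
body[0] mov  r4, #0xeb → r4=0xeb
body[1] xor  r2, r0, r4 → r2=0xc8
body[2] sub  r5, r5, r2 → r5=0xd0
body[3] add  r3, r1, #10 → r3=0xdf
body[4] xor  r2, r5, r3 → r2=0x0f
body[5] xor  r3, r2, r3 → r3=0xd0
body[6] sub  r1, r4, r4 → r1=0x00
epilogue: pop r5=0x98, sp=0x8a
epilogue: pop r2=0x39, sp=0x8b
epilogue: pop r1=0xd5, sp=0x8c
r5 is callee-saved → restored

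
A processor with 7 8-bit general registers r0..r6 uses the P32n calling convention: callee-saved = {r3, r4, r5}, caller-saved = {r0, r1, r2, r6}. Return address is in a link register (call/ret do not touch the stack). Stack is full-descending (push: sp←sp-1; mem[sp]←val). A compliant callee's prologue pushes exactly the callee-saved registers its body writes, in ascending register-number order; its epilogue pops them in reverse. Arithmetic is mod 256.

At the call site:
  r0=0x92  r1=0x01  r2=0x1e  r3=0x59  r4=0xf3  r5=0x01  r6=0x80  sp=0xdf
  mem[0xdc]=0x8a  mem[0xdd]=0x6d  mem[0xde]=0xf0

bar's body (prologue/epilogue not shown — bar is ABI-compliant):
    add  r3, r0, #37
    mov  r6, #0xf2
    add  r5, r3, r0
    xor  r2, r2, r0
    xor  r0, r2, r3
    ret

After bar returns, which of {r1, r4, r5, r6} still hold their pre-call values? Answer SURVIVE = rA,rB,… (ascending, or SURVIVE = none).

SURVIVE = r1,r4,r5

prologue: push r3 -> mem[0xde]=0x59, sp=0xde
prologue: push r5 -> mem[0xdd]=0x01, sp=0xdd
body[0] add  r3, r0, #37 -> r3=0xb7
body[1] mov  r6, #0xf2 -> r6=0xf2
body[2] add  r5, r3, r0 -> r5=0x49
body[3] xor  r2, r2, r0 -> r2=0x8c
body[4] xor  r0, r2, r3 -> r0=0x3b
epilogue: pop r5=0x01, sp=0xde
epilogue: pop r3=0x59, sp=0xdf
r1: caller-saved, written=False
r4: callee-saved, written=False
r5: callee-saved, written=True
r6: caller-saved, written=True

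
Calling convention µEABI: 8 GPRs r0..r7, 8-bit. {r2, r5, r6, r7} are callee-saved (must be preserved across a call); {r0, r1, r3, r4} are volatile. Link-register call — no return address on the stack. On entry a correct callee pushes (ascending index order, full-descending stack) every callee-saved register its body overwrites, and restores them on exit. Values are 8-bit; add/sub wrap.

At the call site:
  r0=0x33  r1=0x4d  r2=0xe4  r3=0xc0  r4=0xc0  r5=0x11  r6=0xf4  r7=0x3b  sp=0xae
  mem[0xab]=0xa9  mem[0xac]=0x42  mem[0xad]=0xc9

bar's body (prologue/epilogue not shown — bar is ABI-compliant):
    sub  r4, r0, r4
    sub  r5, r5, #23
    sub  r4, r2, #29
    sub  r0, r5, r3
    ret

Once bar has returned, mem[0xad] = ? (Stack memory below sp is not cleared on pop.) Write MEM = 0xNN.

prologue: push r5 → mem[0xad]=0x11, sp=0xad
body[0] sub  r4, r0, r4 → r4=0x73
body[1] sub  r5, r5, #23 → r5=0xfa
body[2] sub  r4, r2, #29 → r4=0xc7
body[3] sub  r0, r5, r3 → r0=0x3a
epilogue: pop r5=0x11, sp=0xae
prologue pushed ['r5'] at ['0xad']

MEM = 0x11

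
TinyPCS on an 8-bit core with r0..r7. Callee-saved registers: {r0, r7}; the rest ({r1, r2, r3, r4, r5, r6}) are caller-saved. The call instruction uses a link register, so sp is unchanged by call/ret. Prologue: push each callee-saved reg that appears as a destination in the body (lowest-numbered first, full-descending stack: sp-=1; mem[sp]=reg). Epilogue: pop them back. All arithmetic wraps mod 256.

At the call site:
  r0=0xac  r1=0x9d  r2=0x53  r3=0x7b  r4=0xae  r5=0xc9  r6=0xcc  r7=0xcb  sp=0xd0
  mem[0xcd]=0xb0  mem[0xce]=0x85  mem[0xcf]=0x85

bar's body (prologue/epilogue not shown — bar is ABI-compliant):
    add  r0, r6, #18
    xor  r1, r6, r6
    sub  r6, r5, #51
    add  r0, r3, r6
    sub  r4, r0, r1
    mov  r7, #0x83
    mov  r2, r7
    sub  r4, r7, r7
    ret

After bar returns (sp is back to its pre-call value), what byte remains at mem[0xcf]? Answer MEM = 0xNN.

MEM = 0xac

prologue: push r0 → mem[0xcf]=0xac, sp=0xcf
prologue: push r7 → mem[0xce]=0xcb, sp=0xce
body[0] add  r0, r6, #18 → r0=0xde
body[1] xor  r1, r6, r6 → r1=0x00
body[2] sub  r6, r5, #51 → r6=0x96
body[3] add  r0, r3, r6 → r0=0x11
body[4] sub  r4, r0, r1 → r4=0x11
body[5] mov  r7, #0x83 → r7=0x83
body[6] mov  r2, r7 → r2=0x83
body[7] sub  r4, r7, r7 → r4=0x00
epilogue: pop r7=0xcb, sp=0xcf
epilogue: pop r0=0xac, sp=0xd0
prologue pushed ['r0', 'r7'] at ['0xcf', '0xce']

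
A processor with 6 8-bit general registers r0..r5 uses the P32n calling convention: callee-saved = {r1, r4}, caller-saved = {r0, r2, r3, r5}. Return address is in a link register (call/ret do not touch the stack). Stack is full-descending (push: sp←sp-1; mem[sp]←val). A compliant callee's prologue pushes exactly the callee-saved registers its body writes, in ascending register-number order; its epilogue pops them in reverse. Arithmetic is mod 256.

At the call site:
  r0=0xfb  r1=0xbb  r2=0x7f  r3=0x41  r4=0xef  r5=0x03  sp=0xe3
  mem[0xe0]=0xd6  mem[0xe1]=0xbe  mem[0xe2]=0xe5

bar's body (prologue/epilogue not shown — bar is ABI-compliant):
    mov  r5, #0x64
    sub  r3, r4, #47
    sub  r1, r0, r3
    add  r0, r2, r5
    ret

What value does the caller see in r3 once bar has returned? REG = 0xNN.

prologue: push r1 -> mem[0xe2]=0xbb, sp=0xe2
body[0] mov  r5, #0x64 -> r5=0x64
body[1] sub  r3, r4, #47 -> r3=0xc0
body[2] sub  r1, r0, r3 -> r1=0x3b
body[3] add  r0, r2, r5 -> r0=0xe3
epilogue: pop r1=0xbb, sp=0xe3
r3 is caller-saved -> body value

REG = 0xc0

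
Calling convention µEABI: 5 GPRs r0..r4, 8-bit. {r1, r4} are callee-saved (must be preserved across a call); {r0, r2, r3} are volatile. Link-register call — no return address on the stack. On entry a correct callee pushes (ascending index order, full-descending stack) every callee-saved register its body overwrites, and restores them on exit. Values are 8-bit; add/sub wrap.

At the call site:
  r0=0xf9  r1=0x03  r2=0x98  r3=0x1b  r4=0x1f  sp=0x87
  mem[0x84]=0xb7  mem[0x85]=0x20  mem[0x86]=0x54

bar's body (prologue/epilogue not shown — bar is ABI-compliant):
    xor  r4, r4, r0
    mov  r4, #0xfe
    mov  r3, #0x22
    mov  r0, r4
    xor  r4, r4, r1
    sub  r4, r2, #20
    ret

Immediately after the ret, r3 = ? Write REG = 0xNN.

REG = 0x22

prologue: push r4 → mem[0x86]=0x1f, sp=0x86
body[0] xor  r4, r4, r0 → r4=0xe6
body[1] mov  r4, #0xfe → r4=0xfe
body[2] mov  r3, #0x22 → r3=0x22
body[3] mov  r0, r4 → r0=0xfe
body[4] xor  r4, r4, r1 → r4=0xfd
body[5] sub  r4, r2, #20 → r4=0x84
epilogue: pop r4=0x1f, sp=0x87
r3 is caller-saved → body value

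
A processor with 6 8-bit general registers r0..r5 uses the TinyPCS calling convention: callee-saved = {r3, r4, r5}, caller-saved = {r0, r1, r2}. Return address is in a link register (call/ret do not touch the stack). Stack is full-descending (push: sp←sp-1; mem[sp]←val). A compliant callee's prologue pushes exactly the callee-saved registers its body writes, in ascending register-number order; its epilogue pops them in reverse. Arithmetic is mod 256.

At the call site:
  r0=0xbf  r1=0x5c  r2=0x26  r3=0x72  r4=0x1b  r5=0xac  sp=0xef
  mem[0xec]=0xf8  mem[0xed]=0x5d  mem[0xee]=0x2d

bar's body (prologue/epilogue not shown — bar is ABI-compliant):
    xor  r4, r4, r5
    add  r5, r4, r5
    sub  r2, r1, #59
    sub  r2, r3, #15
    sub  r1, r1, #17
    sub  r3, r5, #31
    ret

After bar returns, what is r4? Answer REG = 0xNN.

prologue: push r3 → mem[0xee]=0x72, sp=0xee
prologue: push r4 → mem[0xed]=0x1b, sp=0xed
prologue: push r5 → mem[0xec]=0xac, sp=0xec
body[0] xor  r4, r4, r5 → r4=0xb7
body[1] add  r5, r4, r5 → r5=0x63
body[2] sub  r2, r1, #59 → r2=0x21
body[3] sub  r2, r3, #15 → r2=0x63
body[4] sub  r1, r1, #17 → r1=0x4b
body[5] sub  r3, r5, #31 → r3=0x44
epilogue: pop r5=0xac, sp=0xed
epilogue: pop r4=0x1b, sp=0xee
epilogue: pop r3=0x72, sp=0xef
r4 is callee-saved → restored

REG = 0x1b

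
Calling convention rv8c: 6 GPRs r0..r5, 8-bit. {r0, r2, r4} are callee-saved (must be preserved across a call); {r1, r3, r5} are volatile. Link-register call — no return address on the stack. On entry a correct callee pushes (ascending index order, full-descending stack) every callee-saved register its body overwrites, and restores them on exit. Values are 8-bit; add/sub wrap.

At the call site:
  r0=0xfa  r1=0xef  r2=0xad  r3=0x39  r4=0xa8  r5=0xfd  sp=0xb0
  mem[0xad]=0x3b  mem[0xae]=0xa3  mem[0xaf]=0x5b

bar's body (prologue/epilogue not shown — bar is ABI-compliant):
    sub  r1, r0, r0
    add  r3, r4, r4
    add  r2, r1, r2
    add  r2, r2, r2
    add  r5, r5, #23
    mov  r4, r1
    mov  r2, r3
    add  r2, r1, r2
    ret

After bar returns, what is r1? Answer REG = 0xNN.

REG = 0x00

prologue: push r2 → mem[0xaf]=0xad, sp=0xaf
prologue: push r4 → mem[0xae]=0xa8, sp=0xae
body[0] sub  r1, r0, r0 → r1=0x00
body[1] add  r3, r4, r4 → r3=0x50
body[2] add  r2, r1, r2 → r2=0xad
body[3] add  r2, r2, r2 → r2=0x5a
body[4] add  r5, r5, #23 → r5=0x14
body[5] mov  r4, r1 → r4=0x00
body[6] mov  r2, r3 → r2=0x50
body[7] add  r2, r1, r2 → r2=0x50
epilogue: pop r4=0xa8, sp=0xaf
epilogue: pop r2=0xad, sp=0xb0
r1 is caller-saved → body value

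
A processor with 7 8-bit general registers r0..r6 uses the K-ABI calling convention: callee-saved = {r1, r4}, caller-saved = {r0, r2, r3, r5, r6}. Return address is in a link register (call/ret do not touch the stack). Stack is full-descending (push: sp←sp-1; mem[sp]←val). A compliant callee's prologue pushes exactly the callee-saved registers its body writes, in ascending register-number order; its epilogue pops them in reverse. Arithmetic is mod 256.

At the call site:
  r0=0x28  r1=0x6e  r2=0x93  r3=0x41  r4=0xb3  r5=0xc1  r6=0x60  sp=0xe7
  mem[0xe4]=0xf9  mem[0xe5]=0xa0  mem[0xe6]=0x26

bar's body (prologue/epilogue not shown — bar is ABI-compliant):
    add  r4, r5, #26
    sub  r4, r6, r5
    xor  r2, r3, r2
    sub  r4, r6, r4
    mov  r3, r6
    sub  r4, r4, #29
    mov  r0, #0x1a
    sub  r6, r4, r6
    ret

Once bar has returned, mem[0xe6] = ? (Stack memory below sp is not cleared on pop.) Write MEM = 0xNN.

MEM = 0xb3

prologue: push r4 -> mem[0xe6]=0xb3, sp=0xe6
body[0] add  r4, r5, #26 -> r4=0xdb
body[1] sub  r4, r6, r5 -> r4=0x9f
body[2] xor  r2, r3, r2 -> r2=0xd2
body[3] sub  r4, r6, r4 -> r4=0xc1
body[4] mov  r3, r6 -> r3=0x60
body[5] sub  r4, r4, #29 -> r4=0xa4
body[6] mov  r0, #0x1a -> r0=0x1a
body[7] sub  r6, r4, r6 -> r6=0x44
epilogue: pop r4=0xb3, sp=0xe7
prologue pushed ['r4'] at ['0xe6']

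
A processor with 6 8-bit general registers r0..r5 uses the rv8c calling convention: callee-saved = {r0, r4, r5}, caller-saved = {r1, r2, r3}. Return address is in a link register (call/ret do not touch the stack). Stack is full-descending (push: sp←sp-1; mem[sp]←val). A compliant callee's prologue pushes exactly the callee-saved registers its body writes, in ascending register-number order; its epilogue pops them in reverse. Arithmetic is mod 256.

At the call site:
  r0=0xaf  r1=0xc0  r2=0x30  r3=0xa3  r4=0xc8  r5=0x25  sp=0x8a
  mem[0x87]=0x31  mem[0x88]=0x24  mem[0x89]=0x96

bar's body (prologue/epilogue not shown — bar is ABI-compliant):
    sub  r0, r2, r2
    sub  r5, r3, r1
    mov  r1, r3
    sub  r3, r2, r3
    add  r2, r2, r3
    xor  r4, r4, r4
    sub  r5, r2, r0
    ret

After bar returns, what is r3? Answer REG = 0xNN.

prologue: push r0 -> mem[0x89]=0xaf, sp=0x89
prologue: push r4 -> mem[0x88]=0xc8, sp=0x88
prologue: push r5 -> mem[0x87]=0x25, sp=0x87
body[0] sub  r0, r2, r2 -> r0=0x00
body[1] sub  r5, r3, r1 -> r5=0xe3
body[2] mov  r1, r3 -> r1=0xa3
body[3] sub  r3, r2, r3 -> r3=0x8d
body[4] add  r2, r2, r3 -> r2=0xbd
body[5] xor  r4, r4, r4 -> r4=0x00
body[6] sub  r5, r2, r0 -> r5=0xbd
epilogue: pop r5=0x25, sp=0x88
epilogue: pop r4=0xc8, sp=0x89
epilogue: pop r0=0xaf, sp=0x8a
r3 is caller-saved -> body value

REG = 0x8d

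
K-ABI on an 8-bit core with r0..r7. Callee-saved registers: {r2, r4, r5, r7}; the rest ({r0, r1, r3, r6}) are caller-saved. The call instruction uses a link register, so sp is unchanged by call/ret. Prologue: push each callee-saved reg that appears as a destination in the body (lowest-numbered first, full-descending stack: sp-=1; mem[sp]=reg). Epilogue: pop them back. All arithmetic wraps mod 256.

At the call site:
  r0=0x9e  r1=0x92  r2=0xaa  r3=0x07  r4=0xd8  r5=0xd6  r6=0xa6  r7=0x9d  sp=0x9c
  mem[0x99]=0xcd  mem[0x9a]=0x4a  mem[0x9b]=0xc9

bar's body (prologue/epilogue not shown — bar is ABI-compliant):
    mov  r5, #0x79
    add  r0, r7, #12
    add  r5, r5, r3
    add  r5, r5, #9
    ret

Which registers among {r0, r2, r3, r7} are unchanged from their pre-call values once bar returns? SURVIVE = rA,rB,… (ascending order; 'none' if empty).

prologue: push r5 -> mem[0x9b]=0xd6, sp=0x9b
body[0] mov  r5, #0x79 -> r5=0x79
body[1] add  r0, r7, #12 -> r0=0xa9
body[2] add  r5, r5, r3 -> r5=0x80
body[3] add  r5, r5, #9 -> r5=0x89
epilogue: pop r5=0xd6, sp=0x9c
r0: caller-saved, written=True
r2: callee-saved, written=False
r3: caller-saved, written=False
r7: callee-saved, written=False

SURVIVE = r2,r3,r7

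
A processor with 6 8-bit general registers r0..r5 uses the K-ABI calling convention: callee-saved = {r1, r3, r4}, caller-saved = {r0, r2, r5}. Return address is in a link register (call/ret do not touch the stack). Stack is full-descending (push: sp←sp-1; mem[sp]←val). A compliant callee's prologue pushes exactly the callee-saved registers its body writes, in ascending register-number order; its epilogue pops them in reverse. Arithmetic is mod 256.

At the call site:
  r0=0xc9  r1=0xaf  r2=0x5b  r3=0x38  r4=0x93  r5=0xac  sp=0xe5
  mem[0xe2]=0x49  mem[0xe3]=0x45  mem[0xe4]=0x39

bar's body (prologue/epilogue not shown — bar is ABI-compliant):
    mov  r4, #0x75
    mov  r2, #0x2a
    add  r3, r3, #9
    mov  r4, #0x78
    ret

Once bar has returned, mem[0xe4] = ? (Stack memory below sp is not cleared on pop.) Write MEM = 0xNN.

prologue: push r3 -> mem[0xe4]=0x38, sp=0xe4
prologue: push r4 -> mem[0xe3]=0x93, sp=0xe3
body[0] mov  r4, #0x75 -> r4=0x75
body[1] mov  r2, #0x2a -> r2=0x2a
body[2] add  r3, r3, #9 -> r3=0x41
body[3] mov  r4, #0x78 -> r4=0x78
epilogue: pop r4=0x93, sp=0xe4
epilogue: pop r3=0x38, sp=0xe5
prologue pushed ['r3', 'r4'] at ['0xe4', '0xe3']

MEM = 0x38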